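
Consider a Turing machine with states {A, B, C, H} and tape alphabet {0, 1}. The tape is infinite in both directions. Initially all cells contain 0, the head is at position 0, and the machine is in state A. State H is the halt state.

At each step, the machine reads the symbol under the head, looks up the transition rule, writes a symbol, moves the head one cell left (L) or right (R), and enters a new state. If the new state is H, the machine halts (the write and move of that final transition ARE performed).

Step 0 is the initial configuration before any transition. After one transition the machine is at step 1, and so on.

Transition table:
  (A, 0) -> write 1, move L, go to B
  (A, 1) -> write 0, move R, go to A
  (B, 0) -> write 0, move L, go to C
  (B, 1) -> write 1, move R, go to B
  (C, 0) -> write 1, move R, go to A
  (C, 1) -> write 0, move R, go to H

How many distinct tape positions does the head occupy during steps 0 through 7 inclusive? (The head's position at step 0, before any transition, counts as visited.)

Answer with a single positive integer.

Answer: 4

Derivation:
Step 1: in state A at pos 0, read 0 -> (A,0)->write 1,move L,goto B. Now: state=B, head=-1, tape[-2..1]=0010 (head:  ^)
Step 2: in state B at pos -1, read 0 -> (B,0)->write 0,move L,goto C. Now: state=C, head=-2, tape[-3..1]=00010 (head:  ^)
Step 3: in state C at pos -2, read 0 -> (C,0)->write 1,move R,goto A. Now: state=A, head=-1, tape[-3..1]=01010 (head:   ^)
Step 4: in state A at pos -1, read 0 -> (A,0)->write 1,move L,goto B. Now: state=B, head=-2, tape[-3..1]=01110 (head:  ^)
Step 5: in state B at pos -2, read 1 -> (B,1)->write 1,move R,goto B. Now: state=B, head=-1, tape[-3..1]=01110 (head:   ^)
Step 6: in state B at pos -1, read 1 -> (B,1)->write 1,move R,goto B. Now: state=B, head=0, tape[-3..1]=01110 (head:    ^)
Step 7: in state B at pos 0, read 1 -> (B,1)->write 1,move R,goto B. Now: state=B, head=1, tape[-3..2]=011100 (head:     ^)
Head positions at steps 0..7: starting at 0, distinct positions visited = {-2, -1, 0, 1} -> 4 position(s)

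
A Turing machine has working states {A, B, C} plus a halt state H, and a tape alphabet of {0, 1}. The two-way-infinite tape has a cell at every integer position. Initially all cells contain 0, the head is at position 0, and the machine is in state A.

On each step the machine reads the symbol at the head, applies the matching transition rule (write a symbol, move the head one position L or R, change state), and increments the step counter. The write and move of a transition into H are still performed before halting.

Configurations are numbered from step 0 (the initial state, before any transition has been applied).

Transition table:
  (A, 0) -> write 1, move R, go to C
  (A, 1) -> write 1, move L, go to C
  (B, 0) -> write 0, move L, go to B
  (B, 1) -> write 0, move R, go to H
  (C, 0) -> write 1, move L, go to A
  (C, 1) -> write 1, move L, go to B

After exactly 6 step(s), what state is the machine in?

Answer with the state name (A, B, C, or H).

Answer: B

Derivation:
Step 1: in state A at pos 0, read 0 -> (A,0)->write 1,move R,goto C. Now: state=C, head=1, tape[-1..2]=0100 (head:   ^)
Step 2: in state C at pos 1, read 0 -> (C,0)->write 1,move L,goto A. Now: state=A, head=0, tape[-1..2]=0110 (head:  ^)
Step 3: in state A at pos 0, read 1 -> (A,1)->write 1,move L,goto C. Now: state=C, head=-1, tape[-2..2]=00110 (head:  ^)
Step 4: in state C at pos -1, read 0 -> (C,0)->write 1,move L,goto A. Now: state=A, head=-2, tape[-3..2]=001110 (head:  ^)
Step 5: in state A at pos -2, read 0 -> (A,0)->write 1,move R,goto C. Now: state=C, head=-1, tape[-3..2]=011110 (head:   ^)
Step 6: in state C at pos -1, read 1 -> (C,1)->write 1,move L,goto B. Now: state=B, head=-2, tape[-3..2]=011110 (head:  ^)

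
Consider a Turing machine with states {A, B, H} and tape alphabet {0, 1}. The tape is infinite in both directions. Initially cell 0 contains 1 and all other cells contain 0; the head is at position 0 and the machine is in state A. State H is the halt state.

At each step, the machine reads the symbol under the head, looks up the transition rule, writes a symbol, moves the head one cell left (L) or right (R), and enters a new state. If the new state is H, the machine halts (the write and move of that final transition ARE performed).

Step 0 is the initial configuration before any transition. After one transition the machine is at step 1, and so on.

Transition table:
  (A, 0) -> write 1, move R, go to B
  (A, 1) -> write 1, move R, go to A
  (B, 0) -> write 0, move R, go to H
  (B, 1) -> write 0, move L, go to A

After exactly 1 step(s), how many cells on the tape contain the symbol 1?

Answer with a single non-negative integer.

Step 1: in state A at pos 0, read 1 -> (A,1)->write 1,move R,goto A. Now: state=A, head=1, tape[-1..2]=0100 (head:   ^)
Cells containing 1 after step 1: {0} -> 1 cell(s)

Answer: 1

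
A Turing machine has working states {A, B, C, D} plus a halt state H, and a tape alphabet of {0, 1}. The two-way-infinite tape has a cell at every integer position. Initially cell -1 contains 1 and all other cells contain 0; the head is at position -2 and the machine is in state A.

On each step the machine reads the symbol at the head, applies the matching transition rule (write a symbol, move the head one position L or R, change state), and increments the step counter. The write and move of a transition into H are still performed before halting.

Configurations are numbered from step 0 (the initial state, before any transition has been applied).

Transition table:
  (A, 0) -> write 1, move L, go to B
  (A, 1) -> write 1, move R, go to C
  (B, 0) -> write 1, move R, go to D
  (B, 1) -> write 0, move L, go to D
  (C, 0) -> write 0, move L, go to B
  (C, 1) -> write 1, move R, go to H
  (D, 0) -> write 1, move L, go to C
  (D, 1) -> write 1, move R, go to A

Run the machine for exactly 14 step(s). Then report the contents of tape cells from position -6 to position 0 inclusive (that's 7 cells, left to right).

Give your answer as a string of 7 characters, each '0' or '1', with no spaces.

Step 1: in state A at pos -2, read 0 -> (A,0)->write 1,move L,goto B. Now: state=B, head=-3, tape[-4..0]=00110 (head:  ^)
Step 2: in state B at pos -3, read 0 -> (B,0)->write 1,move R,goto D. Now: state=D, head=-2, tape[-4..0]=01110 (head:   ^)
Step 3: in state D at pos -2, read 1 -> (D,1)->write 1,move R,goto A. Now: state=A, head=-1, tape[-4..0]=01110 (head:    ^)
Step 4: in state A at pos -1, read 1 -> (A,1)->write 1,move R,goto C. Now: state=C, head=0, tape[-4..1]=011100 (head:     ^)
Step 5: in state C at pos 0, read 0 -> (C,0)->write 0,move L,goto B. Now: state=B, head=-1, tape[-4..1]=011100 (head:    ^)
Step 6: in state B at pos -1, read 1 -> (B,1)->write 0,move L,goto D. Now: state=D, head=-2, tape[-4..1]=011000 (head:   ^)
Step 7: in state D at pos -2, read 1 -> (D,1)->write 1,move R,goto A. Now: state=A, head=-1, tape[-4..1]=011000 (head:    ^)
Step 8: in state A at pos -1, read 0 -> (A,0)->write 1,move L,goto B. Now: state=B, head=-2, tape[-4..1]=011100 (head:   ^)
Step 9: in state B at pos -2, read 1 -> (B,1)->write 0,move L,goto D. Now: state=D, head=-3, tape[-4..1]=010100 (head:  ^)
Step 10: in state D at pos -3, read 1 -> (D,1)->write 1,move R,goto A. Now: state=A, head=-2, tape[-4..1]=010100 (head:   ^)
Step 11: in state A at pos -2, read 0 -> (A,0)->write 1,move L,goto B. Now: state=B, head=-3, tape[-4..1]=011100 (head:  ^)
Step 12: in state B at pos -3, read 1 -> (B,1)->write 0,move L,goto D. Now: state=D, head=-4, tape[-5..1]=0001100 (head:  ^)
Step 13: in state D at pos -4, read 0 -> (D,0)->write 1,move L,goto C. Now: state=C, head=-5, tape[-6..1]=00101100 (head:  ^)
Step 14: in state C at pos -5, read 0 -> (C,0)->write 0,move L,goto B. Now: state=B, head=-6, tape[-7..1]=000101100 (head:  ^)

Answer: 0010110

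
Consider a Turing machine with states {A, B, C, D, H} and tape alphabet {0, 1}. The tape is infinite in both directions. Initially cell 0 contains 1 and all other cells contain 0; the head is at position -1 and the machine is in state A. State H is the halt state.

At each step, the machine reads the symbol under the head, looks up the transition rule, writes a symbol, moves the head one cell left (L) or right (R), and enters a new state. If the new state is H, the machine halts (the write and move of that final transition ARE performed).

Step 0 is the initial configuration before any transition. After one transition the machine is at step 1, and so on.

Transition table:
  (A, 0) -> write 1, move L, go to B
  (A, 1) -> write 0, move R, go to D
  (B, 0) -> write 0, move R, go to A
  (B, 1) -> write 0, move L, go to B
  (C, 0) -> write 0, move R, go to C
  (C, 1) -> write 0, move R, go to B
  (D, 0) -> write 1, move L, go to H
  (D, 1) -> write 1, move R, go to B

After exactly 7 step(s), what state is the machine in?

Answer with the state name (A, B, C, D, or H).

Answer: A

Derivation:
Step 1: in state A at pos -1, read 0 -> (A,0)->write 1,move L,goto B. Now: state=B, head=-2, tape[-3..1]=00110 (head:  ^)
Step 2: in state B at pos -2, read 0 -> (B,0)->write 0,move R,goto A. Now: state=A, head=-1, tape[-3..1]=00110 (head:   ^)
Step 3: in state A at pos -1, read 1 -> (A,1)->write 0,move R,goto D. Now: state=D, head=0, tape[-3..1]=00010 (head:    ^)
Step 4: in state D at pos 0, read 1 -> (D,1)->write 1,move R,goto B. Now: state=B, head=1, tape[-3..2]=000100 (head:     ^)
Step 5: in state B at pos 1, read 0 -> (B,0)->write 0,move R,goto A. Now: state=A, head=2, tape[-3..3]=0001000 (head:      ^)
Step 6: in state A at pos 2, read 0 -> (A,0)->write 1,move L,goto B. Now: state=B, head=1, tape[-3..3]=0001010 (head:     ^)
Step 7: in state B at pos 1, read 0 -> (B,0)->write 0,move R,goto A. Now: state=A, head=2, tape[-3..3]=0001010 (head:      ^)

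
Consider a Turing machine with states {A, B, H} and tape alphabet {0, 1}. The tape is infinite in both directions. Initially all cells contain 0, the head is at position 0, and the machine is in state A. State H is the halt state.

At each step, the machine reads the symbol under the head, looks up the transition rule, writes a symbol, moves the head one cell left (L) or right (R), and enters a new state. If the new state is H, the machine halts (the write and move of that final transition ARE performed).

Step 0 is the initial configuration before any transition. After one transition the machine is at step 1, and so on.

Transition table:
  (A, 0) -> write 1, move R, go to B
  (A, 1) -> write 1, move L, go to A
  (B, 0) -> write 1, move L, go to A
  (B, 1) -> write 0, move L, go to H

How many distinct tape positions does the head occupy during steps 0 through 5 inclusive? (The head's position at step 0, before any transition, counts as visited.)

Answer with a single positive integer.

Step 1: in state A at pos 0, read 0 -> (A,0)->write 1,move R,goto B. Now: state=B, head=1, tape[-1..2]=0100 (head:   ^)
Step 2: in state B at pos 1, read 0 -> (B,0)->write 1,move L,goto A. Now: state=A, head=0, tape[-1..2]=0110 (head:  ^)
Step 3: in state A at pos 0, read 1 -> (A,1)->write 1,move L,goto A. Now: state=A, head=-1, tape[-2..2]=00110 (head:  ^)
Step 4: in state A at pos -1, read 0 -> (A,0)->write 1,move R,goto B. Now: state=B, head=0, tape[-2..2]=01110 (head:   ^)
Step 5: in state B at pos 0, read 1 -> (B,1)->write 0,move L,goto H. Now: state=H, head=-1, tape[-2..2]=01010 (head:  ^)
Head positions at steps 0..5: starting at 0, distinct positions visited = {-1, 0, 1} -> 3 position(s)

Answer: 3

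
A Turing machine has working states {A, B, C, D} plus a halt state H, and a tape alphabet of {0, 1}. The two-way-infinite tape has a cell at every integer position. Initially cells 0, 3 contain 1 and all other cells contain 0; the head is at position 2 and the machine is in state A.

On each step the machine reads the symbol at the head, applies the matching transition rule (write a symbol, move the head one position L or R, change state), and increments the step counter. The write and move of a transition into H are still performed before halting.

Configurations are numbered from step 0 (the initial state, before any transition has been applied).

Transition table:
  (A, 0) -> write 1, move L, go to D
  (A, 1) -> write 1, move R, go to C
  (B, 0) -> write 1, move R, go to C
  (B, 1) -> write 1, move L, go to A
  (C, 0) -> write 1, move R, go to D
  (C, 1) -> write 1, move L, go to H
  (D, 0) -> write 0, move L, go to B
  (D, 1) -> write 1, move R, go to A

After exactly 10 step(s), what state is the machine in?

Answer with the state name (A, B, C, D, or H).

Step 1: in state A at pos 2, read 0 -> (A,0)->write 1,move L,goto D. Now: state=D, head=1, tape[-1..4]=010110 (head:   ^)
Step 2: in state D at pos 1, read 0 -> (D,0)->write 0,move L,goto B. Now: state=B, head=0, tape[-1..4]=010110 (head:  ^)
Step 3: in state B at pos 0, read 1 -> (B,1)->write 1,move L,goto A. Now: state=A, head=-1, tape[-2..4]=0010110 (head:  ^)
Step 4: in state A at pos -1, read 0 -> (A,0)->write 1,move L,goto D. Now: state=D, head=-2, tape[-3..4]=00110110 (head:  ^)
Step 5: in state D at pos -2, read 0 -> (D,0)->write 0,move L,goto B. Now: state=B, head=-3, tape[-4..4]=000110110 (head:  ^)
Step 6: in state B at pos -3, read 0 -> (B,0)->write 1,move R,goto C. Now: state=C, head=-2, tape[-4..4]=010110110 (head:   ^)
Step 7: in state C at pos -2, read 0 -> (C,0)->write 1,move R,goto D. Now: state=D, head=-1, tape[-4..4]=011110110 (head:    ^)
Step 8: in state D at pos -1, read 1 -> (D,1)->write 1,move R,goto A. Now: state=A, head=0, tape[-4..4]=011110110 (head:     ^)
Step 9: in state A at pos 0, read 1 -> (A,1)->write 1,move R,goto C. Now: state=C, head=1, tape[-4..4]=011110110 (head:      ^)
Step 10: in state C at pos 1, read 0 -> (C,0)->write 1,move R,goto D. Now: state=D, head=2, tape[-4..4]=011111110 (head:       ^)

Answer: D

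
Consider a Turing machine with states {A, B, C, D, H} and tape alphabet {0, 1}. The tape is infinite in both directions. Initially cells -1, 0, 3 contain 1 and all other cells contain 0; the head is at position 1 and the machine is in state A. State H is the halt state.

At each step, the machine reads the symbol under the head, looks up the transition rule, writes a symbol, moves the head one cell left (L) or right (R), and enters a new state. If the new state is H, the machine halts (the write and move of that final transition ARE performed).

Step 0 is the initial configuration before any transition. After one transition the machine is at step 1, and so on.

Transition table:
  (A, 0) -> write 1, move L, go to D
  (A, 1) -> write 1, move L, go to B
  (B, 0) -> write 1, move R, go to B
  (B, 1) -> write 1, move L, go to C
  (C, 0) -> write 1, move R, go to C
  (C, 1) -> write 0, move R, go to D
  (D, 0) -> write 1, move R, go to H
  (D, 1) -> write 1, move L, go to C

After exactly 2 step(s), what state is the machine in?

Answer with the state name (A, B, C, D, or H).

Step 1: in state A at pos 1, read 0 -> (A,0)->write 1,move L,goto D. Now: state=D, head=0, tape[-2..4]=0111010 (head:   ^)
Step 2: in state D at pos 0, read 1 -> (D,1)->write 1,move L,goto C. Now: state=C, head=-1, tape[-2..4]=0111010 (head:  ^)

Answer: C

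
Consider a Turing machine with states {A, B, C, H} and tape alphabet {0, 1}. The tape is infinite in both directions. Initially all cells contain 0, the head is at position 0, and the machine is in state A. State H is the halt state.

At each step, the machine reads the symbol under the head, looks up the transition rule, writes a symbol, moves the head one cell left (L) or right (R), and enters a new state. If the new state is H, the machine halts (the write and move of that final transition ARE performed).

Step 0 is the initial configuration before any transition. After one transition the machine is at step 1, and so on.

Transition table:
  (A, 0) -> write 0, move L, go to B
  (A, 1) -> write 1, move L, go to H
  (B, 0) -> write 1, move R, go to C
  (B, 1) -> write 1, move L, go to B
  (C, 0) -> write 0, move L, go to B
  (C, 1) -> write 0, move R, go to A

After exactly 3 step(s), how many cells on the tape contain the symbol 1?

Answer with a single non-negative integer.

Step 1: in state A at pos 0, read 0 -> (A,0)->write 0,move L,goto B. Now: state=B, head=-1, tape[-2..1]=0000 (head:  ^)
Step 2: in state B at pos -1, read 0 -> (B,0)->write 1,move R,goto C. Now: state=C, head=0, tape[-2..1]=0100 (head:   ^)
Step 3: in state C at pos 0, read 0 -> (C,0)->write 0,move L,goto B. Now: state=B, head=-1, tape[-2..1]=0100 (head:  ^)
Cells containing 1 after step 3: {-1} -> 1 cell(s)

Answer: 1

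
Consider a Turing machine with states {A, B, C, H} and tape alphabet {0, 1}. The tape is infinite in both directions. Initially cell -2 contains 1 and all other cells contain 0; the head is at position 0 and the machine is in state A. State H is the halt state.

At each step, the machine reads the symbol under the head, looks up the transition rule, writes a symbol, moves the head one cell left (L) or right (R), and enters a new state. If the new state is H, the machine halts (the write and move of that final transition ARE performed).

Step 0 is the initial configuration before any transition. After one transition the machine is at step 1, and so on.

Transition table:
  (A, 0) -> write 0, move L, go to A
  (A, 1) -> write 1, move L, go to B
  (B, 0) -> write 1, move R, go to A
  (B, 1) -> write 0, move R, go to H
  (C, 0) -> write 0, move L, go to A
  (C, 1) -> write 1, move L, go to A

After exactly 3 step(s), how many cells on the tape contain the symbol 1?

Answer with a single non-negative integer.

Step 1: in state A at pos 0, read 0 -> (A,0)->write 0,move L,goto A. Now: state=A, head=-1, tape[-3..1]=01000 (head:   ^)
Step 2: in state A at pos -1, read 0 -> (A,0)->write 0,move L,goto A. Now: state=A, head=-2, tape[-3..1]=01000 (head:  ^)
Step 3: in state A at pos -2, read 1 -> (A,1)->write 1,move L,goto B. Now: state=B, head=-3, tape[-4..1]=001000 (head:  ^)
Cells containing 1 after step 3: {-2} -> 1 cell(s)

Answer: 1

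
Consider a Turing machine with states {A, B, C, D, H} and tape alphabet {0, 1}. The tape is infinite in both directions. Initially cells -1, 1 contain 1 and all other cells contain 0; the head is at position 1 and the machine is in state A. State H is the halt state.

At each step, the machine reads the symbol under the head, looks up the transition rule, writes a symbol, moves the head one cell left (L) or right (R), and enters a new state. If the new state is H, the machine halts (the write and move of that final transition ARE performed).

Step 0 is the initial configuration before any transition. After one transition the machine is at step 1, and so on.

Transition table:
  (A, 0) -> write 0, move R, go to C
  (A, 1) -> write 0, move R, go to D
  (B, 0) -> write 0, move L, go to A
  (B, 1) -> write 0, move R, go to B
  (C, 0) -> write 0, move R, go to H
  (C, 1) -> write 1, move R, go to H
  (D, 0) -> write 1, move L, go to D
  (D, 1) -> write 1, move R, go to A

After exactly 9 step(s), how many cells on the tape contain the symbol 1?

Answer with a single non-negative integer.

Answer: 3

Derivation:
Step 1: in state A at pos 1, read 1 -> (A,1)->write 0,move R,goto D. Now: state=D, head=2, tape[-2..3]=010000 (head:     ^)
Step 2: in state D at pos 2, read 0 -> (D,0)->write 1,move L,goto D. Now: state=D, head=1, tape[-2..3]=010010 (head:    ^)
Step 3: in state D at pos 1, read 0 -> (D,0)->write 1,move L,goto D. Now: state=D, head=0, tape[-2..3]=010110 (head:   ^)
Step 4: in state D at pos 0, read 0 -> (D,0)->write 1,move L,goto D. Now: state=D, head=-1, tape[-2..3]=011110 (head:  ^)
Step 5: in state D at pos -1, read 1 -> (D,1)->write 1,move R,goto A. Now: state=A, head=0, tape[-2..3]=011110 (head:   ^)
Step 6: in state A at pos 0, read 1 -> (A,1)->write 0,move R,goto D. Now: state=D, head=1, tape[-2..3]=010110 (head:    ^)
Step 7: in state D at pos 1, read 1 -> (D,1)->write 1,move R,goto A. Now: state=A, head=2, tape[-2..3]=010110 (head:     ^)
Step 8: in state A at pos 2, read 1 -> (A,1)->write 0,move R,goto D. Now: state=D, head=3, tape[-2..4]=0101000 (head:      ^)
Step 9: in state D at pos 3, read 0 -> (D,0)->write 1,move L,goto D. Now: state=D, head=2, tape[-2..4]=0101010 (head:     ^)
Cells containing 1 after step 9: {-1, 1, 3} -> 3 cell(s)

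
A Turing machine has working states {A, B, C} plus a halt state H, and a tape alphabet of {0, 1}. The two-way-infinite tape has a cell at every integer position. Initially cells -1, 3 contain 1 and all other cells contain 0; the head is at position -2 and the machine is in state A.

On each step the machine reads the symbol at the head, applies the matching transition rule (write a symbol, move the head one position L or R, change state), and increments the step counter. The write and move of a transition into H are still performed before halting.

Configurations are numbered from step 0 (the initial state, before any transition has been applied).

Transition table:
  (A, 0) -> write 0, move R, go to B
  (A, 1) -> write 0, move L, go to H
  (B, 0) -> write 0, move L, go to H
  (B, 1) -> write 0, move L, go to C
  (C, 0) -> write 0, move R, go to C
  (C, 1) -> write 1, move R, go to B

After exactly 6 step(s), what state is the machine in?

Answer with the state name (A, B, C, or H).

Step 1: in state A at pos -2, read 0 -> (A,0)->write 0,move R,goto B. Now: state=B, head=-1, tape[-3..4]=00100010 (head:   ^)
Step 2: in state B at pos -1, read 1 -> (B,1)->write 0,move L,goto C. Now: state=C, head=-2, tape[-3..4]=00000010 (head:  ^)
Step 3: in state C at pos -2, read 0 -> (C,0)->write 0,move R,goto C. Now: state=C, head=-1, tape[-3..4]=00000010 (head:   ^)
Step 4: in state C at pos -1, read 0 -> (C,0)->write 0,move R,goto C. Now: state=C, head=0, tape[-3..4]=00000010 (head:    ^)
Step 5: in state C at pos 0, read 0 -> (C,0)->write 0,move R,goto C. Now: state=C, head=1, tape[-3..4]=00000010 (head:     ^)
Step 6: in state C at pos 1, read 0 -> (C,0)->write 0,move R,goto C. Now: state=C, head=2, tape[-3..4]=00000010 (head:      ^)

Answer: C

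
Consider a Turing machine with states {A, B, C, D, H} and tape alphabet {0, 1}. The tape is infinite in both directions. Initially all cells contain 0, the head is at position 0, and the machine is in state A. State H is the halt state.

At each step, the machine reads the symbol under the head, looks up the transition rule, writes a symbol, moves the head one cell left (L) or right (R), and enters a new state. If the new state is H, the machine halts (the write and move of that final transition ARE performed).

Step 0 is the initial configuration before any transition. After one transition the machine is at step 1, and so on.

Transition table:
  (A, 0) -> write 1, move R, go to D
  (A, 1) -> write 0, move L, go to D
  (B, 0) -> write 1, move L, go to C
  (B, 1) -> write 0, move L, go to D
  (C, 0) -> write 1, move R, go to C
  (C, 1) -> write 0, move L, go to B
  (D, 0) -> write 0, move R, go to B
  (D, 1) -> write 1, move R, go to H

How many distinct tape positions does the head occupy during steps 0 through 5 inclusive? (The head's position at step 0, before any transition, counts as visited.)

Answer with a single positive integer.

Answer: 3

Derivation:
Step 1: in state A at pos 0, read 0 -> (A,0)->write 1,move R,goto D. Now: state=D, head=1, tape[-1..2]=0100 (head:   ^)
Step 2: in state D at pos 1, read 0 -> (D,0)->write 0,move R,goto B. Now: state=B, head=2, tape[-1..3]=01000 (head:    ^)
Step 3: in state B at pos 2, read 0 -> (B,0)->write 1,move L,goto C. Now: state=C, head=1, tape[-1..3]=01010 (head:   ^)
Step 4: in state C at pos 1, read 0 -> (C,0)->write 1,move R,goto C. Now: state=C, head=2, tape[-1..3]=01110 (head:    ^)
Step 5: in state C at pos 2, read 1 -> (C,1)->write 0,move L,goto B. Now: state=B, head=1, tape[-1..3]=01100 (head:   ^)
Head positions at steps 0..5: starting at 0, distinct positions visited = {0, 1, 2} -> 3 position(s)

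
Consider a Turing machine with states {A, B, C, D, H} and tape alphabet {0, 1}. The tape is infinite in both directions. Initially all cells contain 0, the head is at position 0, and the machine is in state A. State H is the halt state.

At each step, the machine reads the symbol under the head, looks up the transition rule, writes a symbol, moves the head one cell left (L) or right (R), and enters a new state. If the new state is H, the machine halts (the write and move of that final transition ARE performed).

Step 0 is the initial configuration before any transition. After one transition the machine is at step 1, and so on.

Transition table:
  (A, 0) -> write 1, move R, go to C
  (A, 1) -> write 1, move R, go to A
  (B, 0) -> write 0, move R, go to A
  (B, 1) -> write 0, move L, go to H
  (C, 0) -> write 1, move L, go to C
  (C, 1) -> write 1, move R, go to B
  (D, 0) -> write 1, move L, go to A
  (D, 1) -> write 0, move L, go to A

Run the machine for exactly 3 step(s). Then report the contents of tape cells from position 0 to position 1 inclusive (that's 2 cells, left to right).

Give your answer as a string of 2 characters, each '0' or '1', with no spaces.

Step 1: in state A at pos 0, read 0 -> (A,0)->write 1,move R,goto C. Now: state=C, head=1, tape[-1..2]=0100 (head:   ^)
Step 2: in state C at pos 1, read 0 -> (C,0)->write 1,move L,goto C. Now: state=C, head=0, tape[-1..2]=0110 (head:  ^)
Step 3: in state C at pos 0, read 1 -> (C,1)->write 1,move R,goto B. Now: state=B, head=1, tape[-1..2]=0110 (head:   ^)

Answer: 11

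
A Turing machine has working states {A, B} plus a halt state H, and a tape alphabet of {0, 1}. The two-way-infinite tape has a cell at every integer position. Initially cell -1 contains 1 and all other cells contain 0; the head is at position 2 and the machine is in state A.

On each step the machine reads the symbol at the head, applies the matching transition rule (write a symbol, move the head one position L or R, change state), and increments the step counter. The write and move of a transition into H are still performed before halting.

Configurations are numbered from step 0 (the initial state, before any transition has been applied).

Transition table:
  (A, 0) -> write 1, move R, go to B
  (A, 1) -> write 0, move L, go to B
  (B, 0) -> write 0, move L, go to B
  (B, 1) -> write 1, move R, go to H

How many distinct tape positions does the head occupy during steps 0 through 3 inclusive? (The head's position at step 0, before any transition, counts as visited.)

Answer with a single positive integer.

Answer: 2

Derivation:
Step 1: in state A at pos 2, read 0 -> (A,0)->write 1,move R,goto B. Now: state=B, head=3, tape[-2..4]=0100100 (head:      ^)
Step 2: in state B at pos 3, read 0 -> (B,0)->write 0,move L,goto B. Now: state=B, head=2, tape[-2..4]=0100100 (head:     ^)
Step 3: in state B at pos 2, read 1 -> (B,1)->write 1,move R,goto H. Now: state=H, head=3, tape[-2..4]=0100100 (head:      ^)
Head positions at steps 0..3: starting at 2, distinct positions visited = {2, 3} -> 2 position(s)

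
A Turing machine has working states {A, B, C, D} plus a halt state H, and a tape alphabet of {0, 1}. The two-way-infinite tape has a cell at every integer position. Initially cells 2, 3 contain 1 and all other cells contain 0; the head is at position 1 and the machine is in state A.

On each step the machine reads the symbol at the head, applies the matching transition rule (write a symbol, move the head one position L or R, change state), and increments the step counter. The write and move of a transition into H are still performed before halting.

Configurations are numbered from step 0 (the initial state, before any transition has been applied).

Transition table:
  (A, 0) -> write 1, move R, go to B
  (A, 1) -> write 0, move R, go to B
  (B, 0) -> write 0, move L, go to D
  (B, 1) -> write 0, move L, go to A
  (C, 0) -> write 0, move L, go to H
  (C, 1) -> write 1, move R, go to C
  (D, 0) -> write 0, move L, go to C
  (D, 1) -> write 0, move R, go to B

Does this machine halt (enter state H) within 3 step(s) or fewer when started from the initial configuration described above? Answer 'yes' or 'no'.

Step 1: in state A at pos 1, read 0 -> (A,0)->write 1,move R,goto B. Now: state=B, head=2, tape[0..4]=01110 (head:   ^)
Step 2: in state B at pos 2, read 1 -> (B,1)->write 0,move L,goto A. Now: state=A, head=1, tape[0..4]=01010 (head:  ^)
Step 3: in state A at pos 1, read 1 -> (A,1)->write 0,move R,goto B. Now: state=B, head=2, tape[0..4]=00010 (head:   ^)
After 3 step(s): state = B (not H) -> not halted within 3 -> no

Answer: no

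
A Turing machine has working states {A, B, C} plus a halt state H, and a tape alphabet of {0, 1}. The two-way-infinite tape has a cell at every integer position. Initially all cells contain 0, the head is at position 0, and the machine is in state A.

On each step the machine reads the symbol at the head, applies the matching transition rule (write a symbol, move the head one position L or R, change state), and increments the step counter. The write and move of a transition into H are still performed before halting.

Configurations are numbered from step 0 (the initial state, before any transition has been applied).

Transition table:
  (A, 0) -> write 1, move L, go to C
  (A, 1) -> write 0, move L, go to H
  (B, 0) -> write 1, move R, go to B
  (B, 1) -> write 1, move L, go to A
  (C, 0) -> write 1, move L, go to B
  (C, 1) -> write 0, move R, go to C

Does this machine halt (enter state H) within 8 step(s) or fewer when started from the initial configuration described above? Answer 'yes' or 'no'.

Step 1: in state A at pos 0, read 0 -> (A,0)->write 1,move L,goto C. Now: state=C, head=-1, tape[-2..1]=0010 (head:  ^)
Step 2: in state C at pos -1, read 0 -> (C,0)->write 1,move L,goto B. Now: state=B, head=-2, tape[-3..1]=00110 (head:  ^)
Step 3: in state B at pos -2, read 0 -> (B,0)->write 1,move R,goto B. Now: state=B, head=-1, tape[-3..1]=01110 (head:   ^)
Step 4: in state B at pos -1, read 1 -> (B,1)->write 1,move L,goto A. Now: state=A, head=-2, tape[-3..1]=01110 (head:  ^)
Step 5: in state A at pos -2, read 1 -> (A,1)->write 0,move L,goto H. Now: state=H, head=-3, tape[-4..1]=000110 (head:  ^)
State H reached at step 5; 5 <= 8 -> yes

Answer: yes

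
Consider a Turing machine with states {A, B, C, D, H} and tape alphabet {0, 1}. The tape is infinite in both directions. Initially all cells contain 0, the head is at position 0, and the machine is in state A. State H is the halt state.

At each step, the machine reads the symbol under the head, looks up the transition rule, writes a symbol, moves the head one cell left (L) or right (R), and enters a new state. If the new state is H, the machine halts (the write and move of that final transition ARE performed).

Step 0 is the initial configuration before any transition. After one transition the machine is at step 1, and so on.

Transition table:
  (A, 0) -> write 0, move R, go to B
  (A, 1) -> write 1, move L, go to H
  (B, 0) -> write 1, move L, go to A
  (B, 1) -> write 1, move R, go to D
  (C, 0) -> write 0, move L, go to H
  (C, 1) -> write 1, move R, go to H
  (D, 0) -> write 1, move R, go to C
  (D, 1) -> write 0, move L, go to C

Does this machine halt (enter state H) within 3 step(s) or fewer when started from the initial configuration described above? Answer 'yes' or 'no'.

Step 1: in state A at pos 0, read 0 -> (A,0)->write 0,move R,goto B. Now: state=B, head=1, tape[-1..2]=0000 (head:   ^)
Step 2: in state B at pos 1, read 0 -> (B,0)->write 1,move L,goto A. Now: state=A, head=0, tape[-1..2]=0010 (head:  ^)
Step 3: in state A at pos 0, read 0 -> (A,0)->write 0,move R,goto B. Now: state=B, head=1, tape[-1..2]=0010 (head:   ^)
After 3 step(s): state = B (not H) -> not halted within 3 -> no

Answer: no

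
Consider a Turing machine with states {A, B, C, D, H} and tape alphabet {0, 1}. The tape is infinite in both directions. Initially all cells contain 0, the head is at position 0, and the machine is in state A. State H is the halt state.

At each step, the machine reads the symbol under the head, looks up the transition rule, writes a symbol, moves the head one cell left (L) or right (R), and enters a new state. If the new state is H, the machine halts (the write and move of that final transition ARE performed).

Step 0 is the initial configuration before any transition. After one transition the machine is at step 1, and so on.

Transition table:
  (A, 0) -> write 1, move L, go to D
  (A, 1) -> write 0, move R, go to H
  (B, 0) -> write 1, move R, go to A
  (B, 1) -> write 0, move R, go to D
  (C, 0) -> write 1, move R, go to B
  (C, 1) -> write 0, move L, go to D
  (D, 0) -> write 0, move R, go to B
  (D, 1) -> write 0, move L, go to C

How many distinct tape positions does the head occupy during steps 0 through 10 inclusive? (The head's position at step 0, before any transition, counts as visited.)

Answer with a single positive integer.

Answer: 6

Derivation:
Step 1: in state A at pos 0, read 0 -> (A,0)->write 1,move L,goto D. Now: state=D, head=-1, tape[-2..1]=0010 (head:  ^)
Step 2: in state D at pos -1, read 0 -> (D,0)->write 0,move R,goto B. Now: state=B, head=0, tape[-2..1]=0010 (head:   ^)
Step 3: in state B at pos 0, read 1 -> (B,1)->write 0,move R,goto D. Now: state=D, head=1, tape[-2..2]=00000 (head:    ^)
Step 4: in state D at pos 1, read 0 -> (D,0)->write 0,move R,goto B. Now: state=B, head=2, tape[-2..3]=000000 (head:     ^)
Step 5: in state B at pos 2, read 0 -> (B,0)->write 1,move R,goto A. Now: state=A, head=3, tape[-2..4]=0000100 (head:      ^)
Step 6: in state A at pos 3, read 0 -> (A,0)->write 1,move L,goto D. Now: state=D, head=2, tape[-2..4]=0000110 (head:     ^)
Step 7: in state D at pos 2, read 1 -> (D,1)->write 0,move L,goto C. Now: state=C, head=1, tape[-2..4]=0000010 (head:    ^)
Step 8: in state C at pos 1, read 0 -> (C,0)->write 1,move R,goto B. Now: state=B, head=2, tape[-2..4]=0001010 (head:     ^)
Step 9: in state B at pos 2, read 0 -> (B,0)->write 1,move R,goto A. Now: state=A, head=3, tape[-2..4]=0001110 (head:      ^)
Step 10: in state A at pos 3, read 1 -> (A,1)->write 0,move R,goto H. Now: state=H, head=4, tape[-2..5]=00011000 (head:       ^)
Head positions at steps 0..10: starting at 0, distinct positions visited = {-1, 0, 1, 2, 3, 4} -> 6 position(s)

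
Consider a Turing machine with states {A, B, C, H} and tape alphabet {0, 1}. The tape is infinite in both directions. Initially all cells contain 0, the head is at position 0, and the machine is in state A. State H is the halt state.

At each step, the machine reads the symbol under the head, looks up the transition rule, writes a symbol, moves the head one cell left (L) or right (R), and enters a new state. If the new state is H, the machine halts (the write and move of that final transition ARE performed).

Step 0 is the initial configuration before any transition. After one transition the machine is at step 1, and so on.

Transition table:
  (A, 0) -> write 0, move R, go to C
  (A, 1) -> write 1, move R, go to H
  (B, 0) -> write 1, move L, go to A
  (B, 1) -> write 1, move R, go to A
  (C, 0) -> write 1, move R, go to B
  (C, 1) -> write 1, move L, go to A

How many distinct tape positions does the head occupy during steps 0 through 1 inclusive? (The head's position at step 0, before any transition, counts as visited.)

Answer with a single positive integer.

Step 1: in state A at pos 0, read 0 -> (A,0)->write 0,move R,goto C. Now: state=C, head=1, tape[-1..2]=0000 (head:   ^)
Head positions at steps 0..1: starting at 0, distinct positions visited = {0, 1} -> 2 position(s)

Answer: 2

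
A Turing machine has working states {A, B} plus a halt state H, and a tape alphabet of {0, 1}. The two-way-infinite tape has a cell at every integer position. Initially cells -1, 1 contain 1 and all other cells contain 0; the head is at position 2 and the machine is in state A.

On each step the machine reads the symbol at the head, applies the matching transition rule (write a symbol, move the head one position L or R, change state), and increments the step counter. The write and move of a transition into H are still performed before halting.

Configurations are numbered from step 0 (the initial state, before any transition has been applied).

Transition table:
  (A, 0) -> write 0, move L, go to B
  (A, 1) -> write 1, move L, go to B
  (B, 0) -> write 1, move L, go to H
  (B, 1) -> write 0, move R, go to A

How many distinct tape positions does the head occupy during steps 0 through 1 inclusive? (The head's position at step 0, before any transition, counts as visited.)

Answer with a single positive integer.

Step 1: in state A at pos 2, read 0 -> (A,0)->write 0,move L,goto B. Now: state=B, head=1, tape[-2..3]=010100 (head:    ^)
Head positions at steps 0..1: starting at 2, distinct positions visited = {1, 2} -> 2 position(s)

Answer: 2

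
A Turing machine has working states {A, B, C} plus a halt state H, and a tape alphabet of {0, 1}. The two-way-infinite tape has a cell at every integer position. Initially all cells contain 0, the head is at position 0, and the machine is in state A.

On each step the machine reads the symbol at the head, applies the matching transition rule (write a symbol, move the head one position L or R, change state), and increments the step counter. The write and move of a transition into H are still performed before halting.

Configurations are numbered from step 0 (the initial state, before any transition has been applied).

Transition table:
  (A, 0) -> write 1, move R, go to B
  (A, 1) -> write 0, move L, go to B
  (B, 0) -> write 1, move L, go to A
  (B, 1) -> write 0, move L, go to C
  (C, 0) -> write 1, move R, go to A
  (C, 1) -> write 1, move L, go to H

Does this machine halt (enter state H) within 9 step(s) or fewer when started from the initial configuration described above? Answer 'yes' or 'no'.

Answer: yes

Derivation:
Step 1: in state A at pos 0, read 0 -> (A,0)->write 1,move R,goto B. Now: state=B, head=1, tape[-1..2]=0100 (head:   ^)
Step 2: in state B at pos 1, read 0 -> (B,0)->write 1,move L,goto A. Now: state=A, head=0, tape[-1..2]=0110 (head:  ^)
Step 3: in state A at pos 0, read 1 -> (A,1)->write 0,move L,goto B. Now: state=B, head=-1, tape[-2..2]=00010 (head:  ^)
Step 4: in state B at pos -1, read 0 -> (B,0)->write 1,move L,goto A. Now: state=A, head=-2, tape[-3..2]=001010 (head:  ^)
Step 5: in state A at pos -2, read 0 -> (A,0)->write 1,move R,goto B. Now: state=B, head=-1, tape[-3..2]=011010 (head:   ^)
Step 6: in state B at pos -1, read 1 -> (B,1)->write 0,move L,goto C. Now: state=C, head=-2, tape[-3..2]=010010 (head:  ^)
Step 7: in state C at pos -2, read 1 -> (C,1)->write 1,move L,goto H. Now: state=H, head=-3, tape[-4..2]=0010010 (head:  ^)
State H reached at step 7; 7 <= 9 -> yes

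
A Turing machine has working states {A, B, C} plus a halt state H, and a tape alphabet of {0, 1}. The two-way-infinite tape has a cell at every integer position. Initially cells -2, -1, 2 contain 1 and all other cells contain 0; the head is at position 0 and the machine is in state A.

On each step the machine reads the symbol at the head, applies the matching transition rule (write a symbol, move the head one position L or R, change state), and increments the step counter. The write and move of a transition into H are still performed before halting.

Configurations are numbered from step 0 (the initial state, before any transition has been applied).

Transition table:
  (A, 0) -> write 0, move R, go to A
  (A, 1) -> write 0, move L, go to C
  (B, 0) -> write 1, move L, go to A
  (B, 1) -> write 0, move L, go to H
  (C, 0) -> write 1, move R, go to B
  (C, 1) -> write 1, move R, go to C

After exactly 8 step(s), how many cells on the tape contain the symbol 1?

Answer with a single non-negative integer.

Step 1: in state A at pos 0, read 0 -> (A,0)->write 0,move R,goto A. Now: state=A, head=1, tape[-3..3]=0110010 (head:     ^)
Step 2: in state A at pos 1, read 0 -> (A,0)->write 0,move R,goto A. Now: state=A, head=2, tape[-3..3]=0110010 (head:      ^)
Step 3: in state A at pos 2, read 1 -> (A,1)->write 0,move L,goto C. Now: state=C, head=1, tape[-3..3]=0110000 (head:     ^)
Step 4: in state C at pos 1, read 0 -> (C,0)->write 1,move R,goto B. Now: state=B, head=2, tape[-3..3]=0110100 (head:      ^)
Step 5: in state B at pos 2, read 0 -> (B,0)->write 1,move L,goto A. Now: state=A, head=1, tape[-3..3]=0110110 (head:     ^)
Step 6: in state A at pos 1, read 1 -> (A,1)->write 0,move L,goto C. Now: state=C, head=0, tape[-3..3]=0110010 (head:    ^)
Step 7: in state C at pos 0, read 0 -> (C,0)->write 1,move R,goto B. Now: state=B, head=1, tape[-3..3]=0111010 (head:     ^)
Step 8: in state B at pos 1, read 0 -> (B,0)->write 1,move L,goto A. Now: state=A, head=0, tape[-3..3]=0111110 (head:    ^)
Cells containing 1 after step 8: {-2, -1, 0, 1, 2} -> 5 cell(s)

Answer: 5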